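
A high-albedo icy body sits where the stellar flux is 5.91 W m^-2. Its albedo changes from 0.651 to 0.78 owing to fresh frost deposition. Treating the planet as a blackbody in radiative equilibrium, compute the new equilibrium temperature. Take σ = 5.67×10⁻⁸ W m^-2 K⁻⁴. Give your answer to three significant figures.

With the new albedo, S(1−α₂)/4 = 0.3250 W m^-2, so T₂ = 48.93 K.

48.9 kelvin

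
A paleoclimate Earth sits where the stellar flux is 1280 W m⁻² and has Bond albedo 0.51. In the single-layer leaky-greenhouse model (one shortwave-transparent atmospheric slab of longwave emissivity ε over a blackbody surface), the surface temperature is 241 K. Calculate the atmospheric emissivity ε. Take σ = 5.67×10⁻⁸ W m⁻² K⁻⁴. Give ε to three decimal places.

Effective temperature: T_e = [S(1−α)/(4σ)]^(1/4) = 229.3 K.
T_s⁴ = T_e⁴·2/(2−ε) → ε = 2 − 2(T_e/T_s)⁴ = 2 − 2·(229.3/241)⁴ = 0.3604.

0.360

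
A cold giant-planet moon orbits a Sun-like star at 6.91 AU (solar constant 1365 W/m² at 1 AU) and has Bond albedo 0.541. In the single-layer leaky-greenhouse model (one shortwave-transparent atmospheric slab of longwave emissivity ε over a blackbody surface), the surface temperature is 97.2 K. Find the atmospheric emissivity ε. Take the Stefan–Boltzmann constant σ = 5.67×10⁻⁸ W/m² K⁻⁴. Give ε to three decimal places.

0.704

Flux at the orbit: S = 1365/(6.91)² = 28.59 W/m².
First, T_e = [28.59·(1−0.541)/(4σ)]^(1/4) = 87.21 K.
Since (2−ε)/2 = (T_e/T_s)⁴ = 0.6482, ε = 0.7037.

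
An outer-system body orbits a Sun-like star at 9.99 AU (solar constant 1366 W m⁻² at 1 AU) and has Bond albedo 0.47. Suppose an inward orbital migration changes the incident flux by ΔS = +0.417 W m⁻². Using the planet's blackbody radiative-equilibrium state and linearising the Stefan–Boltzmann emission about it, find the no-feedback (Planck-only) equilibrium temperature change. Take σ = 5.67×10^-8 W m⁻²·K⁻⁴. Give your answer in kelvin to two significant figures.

By the inverse-square law, S = 1366/9.99² = 13.69 W m⁻².
Unperturbed T_e = [13.69·(1−0.47)/(4σ)]^¼ = 75.20 K.
TOA radiative forcing: ΔF = (1−α)ΔS/4 = 0.53·(+0.417)/4 = 0.05525 W m⁻².
Planck response: λ_P = 4σT_e³ = 4·5.67×10⁻⁸·(75.20)³ = 0.09646 W m⁻²/K.
So ΔT₀ = 0.05525/0.09646 = 0.573 K.

0.57 K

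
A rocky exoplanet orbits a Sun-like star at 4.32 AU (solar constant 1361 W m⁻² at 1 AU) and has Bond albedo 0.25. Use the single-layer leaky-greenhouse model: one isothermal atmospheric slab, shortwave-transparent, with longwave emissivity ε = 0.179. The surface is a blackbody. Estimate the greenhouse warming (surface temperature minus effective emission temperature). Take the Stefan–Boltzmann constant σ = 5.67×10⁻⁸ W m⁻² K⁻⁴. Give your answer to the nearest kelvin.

Flux at the orbit: S = 1361/(4.32)² = 72.93 W m⁻².
At the top of the atmosphere, σT_e⁴ = S(1−α)/4 = 13.67 W m⁻², giving T_e = 124.6 K.
Surface balance with a leaky layer gives σT_s⁴ = σT_e⁴·2/(2−ε), so T_s = T_e·[2/(2−0.179)]^(1/4) = 127.6 K.
T_s − T_e = 127.6 − 124.6 = 2.956 K.

3 kelvin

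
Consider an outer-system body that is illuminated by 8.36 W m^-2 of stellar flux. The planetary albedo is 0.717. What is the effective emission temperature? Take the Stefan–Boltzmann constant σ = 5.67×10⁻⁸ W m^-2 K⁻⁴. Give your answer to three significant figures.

56.8 K

Absorbed flux (global mean): S(1−α)/4 = 8.360·0.283/4 = 0.5915 W m^-2.
Balancing against σT⁴: T = (0.5915/5.67×10⁻⁸)^(1/4) = 56.83 K.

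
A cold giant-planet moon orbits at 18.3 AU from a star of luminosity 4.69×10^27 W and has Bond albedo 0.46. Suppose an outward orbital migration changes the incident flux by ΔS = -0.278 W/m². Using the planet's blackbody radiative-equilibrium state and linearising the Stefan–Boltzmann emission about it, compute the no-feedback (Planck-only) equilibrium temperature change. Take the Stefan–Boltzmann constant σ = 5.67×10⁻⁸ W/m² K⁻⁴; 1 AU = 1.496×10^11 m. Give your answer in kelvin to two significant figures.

d = 18.3 × 1.496×10^11 m = 2.738×10^12 m.
Spreading L over a sphere of radius d: S = 4.69×10^27/(4π·2.74×10^12²) = 49.80 W/m².
Unperturbed T_e = [49.80·(1−0.46)/(4σ)]^¼ = 104.3 K.
TOA radiative forcing: ΔF = (1−α)ΔS/4 = 0.54·(-0.278)/4 = -0.03753 W/m².
Planck response: λ_P = 4σT_e³ = 4·5.67×10⁻⁸·(104.3)³ = 0.2577 W/m²/K.
ΔT₀ = ΔF/λ_P = -0.03753/0.2577 = -0.146 K.

-0.15 kelvin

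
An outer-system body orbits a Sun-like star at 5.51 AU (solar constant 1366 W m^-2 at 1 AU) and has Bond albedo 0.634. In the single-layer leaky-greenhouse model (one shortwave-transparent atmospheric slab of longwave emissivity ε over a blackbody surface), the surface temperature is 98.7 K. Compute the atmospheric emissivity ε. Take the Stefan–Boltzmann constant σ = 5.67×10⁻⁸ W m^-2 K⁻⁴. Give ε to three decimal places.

Irradiance scales as 1/d², so S = 1366 W m^-2 × (1/5.51)² = 44.99 W m^-2.
Effective temperature: T_e = [S(1−α)/(4σ)]^(1/4) = 92.31 K.
T_s⁴ = T_e⁴·2/(2−ε) → ε = 2 − 2(T_e/T_s)⁴ = 2 − 2·(92.31/98.7)⁴ = 0.4698.

0.470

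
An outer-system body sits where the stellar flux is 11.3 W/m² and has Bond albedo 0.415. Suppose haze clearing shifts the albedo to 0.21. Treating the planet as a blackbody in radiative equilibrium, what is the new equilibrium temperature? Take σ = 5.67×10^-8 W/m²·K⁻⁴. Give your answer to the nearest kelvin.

79 K

With the new albedo, S(1−α₂)/4 = 2.232 W/m², so T₂ = 79.21 K.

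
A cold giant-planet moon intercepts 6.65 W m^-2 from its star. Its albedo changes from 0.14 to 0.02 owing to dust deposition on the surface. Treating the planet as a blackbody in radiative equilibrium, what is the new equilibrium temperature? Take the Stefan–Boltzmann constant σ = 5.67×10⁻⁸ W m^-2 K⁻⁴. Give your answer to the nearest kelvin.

73 kelvin

New equilibrium: T₂ = [(1−0.02)·6.650/(4σ)]^(1/4) = 73.22 K.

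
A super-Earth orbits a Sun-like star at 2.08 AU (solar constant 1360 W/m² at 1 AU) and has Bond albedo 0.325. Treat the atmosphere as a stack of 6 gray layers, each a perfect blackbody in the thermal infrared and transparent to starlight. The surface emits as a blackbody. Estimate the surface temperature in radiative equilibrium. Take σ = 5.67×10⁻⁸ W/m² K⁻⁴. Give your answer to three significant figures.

By the inverse-square law, S = 1360/2.08² = 314.3 W/m².
The effective emission temperature is T_e = [S(1−α)/(4σ)]^¼ = 174.9 K.
For an N-layer opaque stack, T_s⁴ = (N+1)T_e⁴, hence T_s = (7)^(1/4)×174.9 K = 284.5 K.

284 K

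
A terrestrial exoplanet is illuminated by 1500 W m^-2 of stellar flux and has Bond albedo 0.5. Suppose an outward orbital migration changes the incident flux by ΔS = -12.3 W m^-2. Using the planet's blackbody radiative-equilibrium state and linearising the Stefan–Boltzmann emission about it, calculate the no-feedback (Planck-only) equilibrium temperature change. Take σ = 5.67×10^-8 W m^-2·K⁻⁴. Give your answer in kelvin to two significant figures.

-0.49 K

Reference equilibrium: T_e = [S(1−α)/(4σ)]^(1/4) = 239.8 K.
TOA radiative forcing: ΔF = (1−α)ΔS/4 = 0.5·(-12.3)/4 = -1.538 W m^-2.
The Planck feedback parameter is 4σT_e³ = 3.128 W m^-2/K.
ΔT₀ = ΔF/λ_P = -1.538/3.128 = -0.492 K.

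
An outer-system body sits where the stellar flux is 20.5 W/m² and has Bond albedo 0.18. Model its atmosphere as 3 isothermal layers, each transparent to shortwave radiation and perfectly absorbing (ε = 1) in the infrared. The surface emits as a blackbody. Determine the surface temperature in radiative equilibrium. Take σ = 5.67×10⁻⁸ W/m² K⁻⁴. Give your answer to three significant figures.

131 K

Top-of-atmosphere balance: σT_e⁴ = S(1−α)/4 = 4.203 W/m² → T_e = 92.79 K.
With N = 3 opaque layers, T_s = (N+1)^(1/4)·T_e = 4^(1/4)·92.79 = 131.2 K.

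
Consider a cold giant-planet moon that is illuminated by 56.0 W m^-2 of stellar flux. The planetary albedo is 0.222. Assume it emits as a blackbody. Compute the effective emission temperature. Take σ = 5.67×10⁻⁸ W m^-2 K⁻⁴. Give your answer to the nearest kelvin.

Averaging over the sphere, the absorbed flux is S(1−α)/4 = 10.89 W m^-2.
Set σT⁴ = 10.89 → T = (10.89/σ)^(1/4) = 117.7 K.

118 K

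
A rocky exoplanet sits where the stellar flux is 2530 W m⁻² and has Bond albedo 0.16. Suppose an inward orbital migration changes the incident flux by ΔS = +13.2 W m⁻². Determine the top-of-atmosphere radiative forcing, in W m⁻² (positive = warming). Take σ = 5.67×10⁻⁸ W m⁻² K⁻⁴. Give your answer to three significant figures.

ΔF = Δ[S(1−α)]/4 = (1−0.16)·+13.2/4 = 2.772 W m⁻².

2.77 W m⁻²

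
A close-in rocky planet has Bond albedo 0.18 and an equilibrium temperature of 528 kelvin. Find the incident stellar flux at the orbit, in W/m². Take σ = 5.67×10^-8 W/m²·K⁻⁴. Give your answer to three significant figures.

Invert the energy balance for S: S = 4σT⁴/(1−α).
The emitted flux is σT⁴ = 4407 W/m².
So S = 4×4407/(1−0.18) = 21500 W/m².

21500 W/m²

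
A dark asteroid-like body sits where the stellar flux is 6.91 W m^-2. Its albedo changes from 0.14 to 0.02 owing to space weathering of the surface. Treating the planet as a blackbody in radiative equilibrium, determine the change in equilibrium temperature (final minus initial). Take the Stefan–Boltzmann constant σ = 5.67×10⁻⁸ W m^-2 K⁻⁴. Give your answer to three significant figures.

2.37 K

Before: T₁ = [6.910·0.86/(4σ)]^(1/4) = 71.55 K.
With α = 0.02, T₂ = 73.92 K.
Change: 73.92 − 71.55 = 2.375 K.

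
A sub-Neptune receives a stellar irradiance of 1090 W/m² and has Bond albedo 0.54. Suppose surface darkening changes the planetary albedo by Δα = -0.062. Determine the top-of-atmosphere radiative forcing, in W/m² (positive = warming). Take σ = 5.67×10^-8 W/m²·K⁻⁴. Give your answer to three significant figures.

16.9 W/m²

ΔF = −(S/4)Δα = −(1090/4)×(-0.062) = 16.89 W/m².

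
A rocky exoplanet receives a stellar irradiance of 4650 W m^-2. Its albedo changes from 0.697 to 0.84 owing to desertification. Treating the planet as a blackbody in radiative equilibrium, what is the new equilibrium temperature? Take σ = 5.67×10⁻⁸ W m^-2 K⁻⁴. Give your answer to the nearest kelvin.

239 K

New equilibrium: T₂ = [(1−0.84)·4650/(4σ)]^(1/4) = 239.3 K.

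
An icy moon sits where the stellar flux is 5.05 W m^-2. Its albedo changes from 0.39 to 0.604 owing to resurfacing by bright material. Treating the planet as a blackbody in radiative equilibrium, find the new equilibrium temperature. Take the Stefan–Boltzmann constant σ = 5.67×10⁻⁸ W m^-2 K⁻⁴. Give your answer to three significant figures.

54.5 K

T₂ = [S(1−α₂)/(4σ)]^(1/4) = [5.050·0.396/(4σ)]^(1/4) = 54.49 K.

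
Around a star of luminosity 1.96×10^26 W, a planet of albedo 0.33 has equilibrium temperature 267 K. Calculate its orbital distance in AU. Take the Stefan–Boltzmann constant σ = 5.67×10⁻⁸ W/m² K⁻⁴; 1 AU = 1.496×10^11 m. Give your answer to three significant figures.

The flux needed for this T is 4σT⁴/(1−0.33) = 1720 W/m².
S = L/(4πd²) → d = √(L/4πS) = √(1.96×10^26/(4π·1720)) = 9.522×10^10 m = 0.6365 AU.

0.636 AU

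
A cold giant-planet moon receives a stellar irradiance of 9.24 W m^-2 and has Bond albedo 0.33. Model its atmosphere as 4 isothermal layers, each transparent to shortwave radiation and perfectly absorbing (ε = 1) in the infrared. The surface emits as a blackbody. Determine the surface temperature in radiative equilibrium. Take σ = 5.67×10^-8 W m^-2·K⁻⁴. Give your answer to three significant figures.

OLR = S(1−α)/4 = 1.548 W m^-2; the top layer radiates at T_e = 72.28 K.
With N = 4 opaque layers, T_s = (N+1)^(1/4)·T_e = 5^(1/4)·72.28 = 108.1 K.

108 K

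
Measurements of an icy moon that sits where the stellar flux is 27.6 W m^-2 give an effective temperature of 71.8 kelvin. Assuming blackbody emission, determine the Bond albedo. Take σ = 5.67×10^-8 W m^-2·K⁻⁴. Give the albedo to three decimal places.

From σT⁴ = S(1−α)/4 we invert for α: 1−α = 4σT⁴/S.
4σT⁴ = 4·5.67×10⁻⁸·(71.8)⁴ = 6.028 W m^-2.
1−α = 6.028/27.60 = 0.2184, so α = 0.7816.

0.782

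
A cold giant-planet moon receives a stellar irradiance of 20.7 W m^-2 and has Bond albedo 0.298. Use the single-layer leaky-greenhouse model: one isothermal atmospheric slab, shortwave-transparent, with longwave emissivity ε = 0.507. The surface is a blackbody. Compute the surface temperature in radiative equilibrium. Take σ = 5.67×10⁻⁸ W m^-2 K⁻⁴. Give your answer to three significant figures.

Effective emission temperature (TOA balance): σT_e⁴ = S(1−α)/4 = 3.633 W m^-2 → T_e = 89.47 K.
Surface balance with a leaky layer gives σT_s⁴ = σT_e⁴·2/(2−ε), so T_s = T_e·[2/(2−0.507)]^(1/4) = 96.25 K.

96.3 kelvin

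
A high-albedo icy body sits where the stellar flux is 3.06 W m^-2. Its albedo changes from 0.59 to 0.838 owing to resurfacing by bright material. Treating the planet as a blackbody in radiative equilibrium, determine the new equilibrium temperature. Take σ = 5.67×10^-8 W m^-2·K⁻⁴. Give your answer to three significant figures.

New equilibrium: T₂ = [(1−0.838)·3.060/(4σ)]^(1/4) = 38.45 K.

38.5 kelvin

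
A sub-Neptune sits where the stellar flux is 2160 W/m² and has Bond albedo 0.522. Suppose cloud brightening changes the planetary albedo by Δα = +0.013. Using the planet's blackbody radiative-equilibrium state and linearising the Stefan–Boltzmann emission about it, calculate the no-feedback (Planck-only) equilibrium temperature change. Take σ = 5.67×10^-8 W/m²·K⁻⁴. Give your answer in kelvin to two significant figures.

-1.8 K

Unperturbed T_e = [2160·(1−0.522)/(4σ)]^¼ = 259.8 K.
ΔF = −(S/4)Δα = −(2160/4)×(+0.013) = -7.020 W/m².
Linearising σT⁴ gives d(σT⁴)/dT = 4σT_e³ = 3.975 W/m² per K.
So ΔT₀ = -7.020/3.975 = -1.77 K.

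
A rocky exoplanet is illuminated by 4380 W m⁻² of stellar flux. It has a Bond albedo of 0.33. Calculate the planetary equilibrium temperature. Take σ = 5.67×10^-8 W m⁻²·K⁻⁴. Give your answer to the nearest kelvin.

Averaging over the sphere, the absorbed flux is S(1−α)/4 = 733.6 W m⁻².
Set σT⁴ = 733.6 → T = (733.6/σ)^(1/4) = 337.3 K.

337 K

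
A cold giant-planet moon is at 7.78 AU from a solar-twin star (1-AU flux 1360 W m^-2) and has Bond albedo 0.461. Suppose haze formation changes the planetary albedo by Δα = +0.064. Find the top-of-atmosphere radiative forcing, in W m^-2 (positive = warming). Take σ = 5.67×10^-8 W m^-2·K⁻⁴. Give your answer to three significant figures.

-0.360 W m^-2

Irradiance scales as 1/d², so S = 1360 W m^-2 × (1/7.78)² = 22.47 W m^-2.
TOA radiative forcing: ΔF = −S·Δα/4 = −22.47·(+0.064)/4 = -0.3595 W m^-2.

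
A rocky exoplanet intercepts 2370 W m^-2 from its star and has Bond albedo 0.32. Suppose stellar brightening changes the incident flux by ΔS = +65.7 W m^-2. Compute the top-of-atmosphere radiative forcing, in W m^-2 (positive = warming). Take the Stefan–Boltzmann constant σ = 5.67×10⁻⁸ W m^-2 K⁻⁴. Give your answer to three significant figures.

11.2 W m^-2

TOA radiative forcing: ΔF = (1−α)ΔS/4 = 0.68·(+65.7)/4 = 11.17 W m^-2.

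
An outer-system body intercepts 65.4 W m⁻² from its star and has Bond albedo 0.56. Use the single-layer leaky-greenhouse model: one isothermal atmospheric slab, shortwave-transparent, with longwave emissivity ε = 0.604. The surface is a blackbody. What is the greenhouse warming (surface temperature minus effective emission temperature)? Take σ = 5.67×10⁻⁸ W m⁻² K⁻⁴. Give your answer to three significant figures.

9.98 K

Effective emission temperature (TOA balance): σT_e⁴ = S(1−α)/4 = 7.194 W m⁻² → T_e = 106.1 K.
Surface balance with a leaky layer gives σT_s⁴ = σT_e⁴·2/(2−ε), so T_s = T_e·[2/(2−0.604)]^(1/4) = 116.1 K.
T_s − T_e = 116.1 − 106.1 = 9.981 K.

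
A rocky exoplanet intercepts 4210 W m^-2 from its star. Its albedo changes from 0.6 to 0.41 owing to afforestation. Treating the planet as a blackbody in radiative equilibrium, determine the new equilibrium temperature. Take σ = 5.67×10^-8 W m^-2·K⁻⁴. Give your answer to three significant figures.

New equilibrium: T₂ = [(1−0.41)·4210/(4σ)]^(1/4) = 323.5 K.

323 kelvin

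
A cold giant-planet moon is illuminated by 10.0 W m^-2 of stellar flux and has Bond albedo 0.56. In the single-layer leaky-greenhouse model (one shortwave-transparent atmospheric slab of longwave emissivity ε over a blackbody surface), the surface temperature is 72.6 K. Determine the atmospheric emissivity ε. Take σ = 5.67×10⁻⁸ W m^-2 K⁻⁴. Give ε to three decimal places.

TOA balance gives T_e = 66.37 K.
Since (2−ε)/2 = (T_e/T_s)⁴ = 0.6983, ε = 0.6033.

0.603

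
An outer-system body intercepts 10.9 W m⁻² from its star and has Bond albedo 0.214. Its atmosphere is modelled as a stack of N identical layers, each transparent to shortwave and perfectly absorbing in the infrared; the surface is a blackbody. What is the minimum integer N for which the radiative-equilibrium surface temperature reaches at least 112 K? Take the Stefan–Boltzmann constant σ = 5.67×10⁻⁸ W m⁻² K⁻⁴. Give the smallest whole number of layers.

The effective emission temperature is T_e = [S(1−α)/(4σ)]^¼ = 78.40 K.
Since T_s⁴ = (N+1)T_e⁴, we need N ≥ (T_s/T_e)⁴ − 1 = 3.165.
So N ≥ 3.165; the smallest integer is N = 4.

4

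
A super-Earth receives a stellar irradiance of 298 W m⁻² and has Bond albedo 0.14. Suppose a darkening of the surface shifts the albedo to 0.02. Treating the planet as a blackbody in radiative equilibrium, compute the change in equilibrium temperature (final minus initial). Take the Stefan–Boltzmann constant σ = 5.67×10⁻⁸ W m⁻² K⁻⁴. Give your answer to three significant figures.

6.09 K

With α = 0.14, T₁ = 183.3 K.
With α = 0.02, T₂ = 189.4 K.
Change: 189.4 − 183.3 = 6.086 K.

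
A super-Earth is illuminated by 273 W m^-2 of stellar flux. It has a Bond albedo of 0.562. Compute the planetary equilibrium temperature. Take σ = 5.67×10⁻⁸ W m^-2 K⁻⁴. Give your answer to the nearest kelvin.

152 kelvin

The planet absorbs (1−α)S over its disc πR² and re-emits over 4πR², so the mean absorbed flux is (1−0.562)·273.0/4 = 29.89 W m^-2.
Set σT⁴ = 29.89 → T = (29.89/σ)^(1/4) = 151.5 K.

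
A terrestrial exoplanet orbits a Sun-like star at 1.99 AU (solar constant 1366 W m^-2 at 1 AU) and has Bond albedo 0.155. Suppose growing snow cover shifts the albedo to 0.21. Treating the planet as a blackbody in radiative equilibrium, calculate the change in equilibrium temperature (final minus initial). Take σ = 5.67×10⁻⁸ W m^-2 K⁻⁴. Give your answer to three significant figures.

-3.16 kelvin

Irradiance scales as 1/d², so S = 1366 W m^-2 × (1/1.99)² = 344.9 W m^-2.
Before: T₁ = [344.9·0.845/(4σ)]^(1/4) = 189.3 K.
Final:   T₂ = [S(1−0.21)/(4σ)]^(1/4) = 186.2 K.
ΔT = T₂ − T₁ = -3.159 K.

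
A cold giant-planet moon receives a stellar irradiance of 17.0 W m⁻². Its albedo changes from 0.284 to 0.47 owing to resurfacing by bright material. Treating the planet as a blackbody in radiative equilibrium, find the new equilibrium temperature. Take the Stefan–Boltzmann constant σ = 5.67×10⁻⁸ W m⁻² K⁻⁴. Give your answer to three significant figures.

New equilibrium: T₂ = [(1−0.47)·17.00/(4σ)]^(1/4) = 79.39 K.

79.4 K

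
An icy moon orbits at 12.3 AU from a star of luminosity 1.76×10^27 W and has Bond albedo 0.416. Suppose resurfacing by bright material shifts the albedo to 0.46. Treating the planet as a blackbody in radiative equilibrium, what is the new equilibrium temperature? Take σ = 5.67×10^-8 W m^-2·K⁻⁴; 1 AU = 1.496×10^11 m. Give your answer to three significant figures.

Orbital distance: d = 12.3 AU = 1.840×10^12 m.
Flux at the orbit: S = L/(4πd²) = 1.76×10^27/(4π·(1.84×10^12)²) = 41.36 W m^-2.
With the new albedo, S(1−α₂)/4 = 5.584 W m^-2, so T₂ = 99.62 K.

99.6 kelvin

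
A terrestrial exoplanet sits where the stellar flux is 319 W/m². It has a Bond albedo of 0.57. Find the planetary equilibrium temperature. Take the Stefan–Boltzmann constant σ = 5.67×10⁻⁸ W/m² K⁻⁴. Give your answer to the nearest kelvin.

Absorbed flux (global mean): S(1−α)/4 = 319.0·0.43/4 = 34.29 W/m².
Set σT⁴ = 34.29 → T = (34.29/σ)^(1/4) = 156.8 K.

157 kelvin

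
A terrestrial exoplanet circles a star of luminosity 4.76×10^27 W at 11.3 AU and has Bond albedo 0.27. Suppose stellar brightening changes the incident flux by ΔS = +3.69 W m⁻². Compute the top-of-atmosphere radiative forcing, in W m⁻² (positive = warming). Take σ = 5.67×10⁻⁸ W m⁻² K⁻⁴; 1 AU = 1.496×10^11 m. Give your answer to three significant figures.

Orbital distance: d = 11.3 AU = 1.690×10^12 m.
S = L/(4πd²) = 132.5 W m⁻².
Only a fraction (1−α) is absorbed and it's spread over 4πR², so ΔF = (1−α)ΔS/4 = 0.6734 W m⁻².

0.673 W m⁻²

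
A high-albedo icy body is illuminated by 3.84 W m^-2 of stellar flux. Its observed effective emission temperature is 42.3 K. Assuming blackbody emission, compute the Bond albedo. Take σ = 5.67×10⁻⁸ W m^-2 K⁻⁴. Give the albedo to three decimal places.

From σT⁴ = S(1−α)/4 we invert for α: 1−α = 4σT⁴/S.
σT⁴ = 0.1815 W m^-2, so 4σT⁴ = 0.7261 W m^-2.
1−α = 0.7261/3.840 = 0.1891, so α = 0.8109.

0.811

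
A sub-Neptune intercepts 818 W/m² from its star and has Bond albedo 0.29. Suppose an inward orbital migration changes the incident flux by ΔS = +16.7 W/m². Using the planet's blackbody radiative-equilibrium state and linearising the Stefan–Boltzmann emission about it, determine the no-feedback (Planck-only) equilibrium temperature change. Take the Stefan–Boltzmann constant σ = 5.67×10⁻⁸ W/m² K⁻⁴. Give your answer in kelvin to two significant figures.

Unperturbed T_e = [818.0·(1−0.29)/(4σ)]^¼ = 225.0 K.
Only a fraction (1−α) is absorbed and it's spread over 4πR², so ΔF = (1−α)ΔS/4 = 2.964 W/m².
Linearising σT⁴ gives d(σT⁴)/dT = 4σT_e³ = 2.582 W/m² per K.
ΔT₀ = ΔF/λ_P = 2.964/2.582 = 1.15 K.

1.1 K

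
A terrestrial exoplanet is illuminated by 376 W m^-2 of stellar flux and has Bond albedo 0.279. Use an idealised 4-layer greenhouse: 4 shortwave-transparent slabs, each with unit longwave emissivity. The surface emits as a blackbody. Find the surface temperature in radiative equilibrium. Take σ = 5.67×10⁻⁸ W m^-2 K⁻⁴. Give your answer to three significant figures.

278 K

The effective emission temperature is T_e = [S(1−α)/(4σ)]^¼ = 185.9 K.
Layer-by-layer balance gives σT_s⁴ = (N+1)σT_e⁴, so T_s = 5^¼·185.9 = 278.0 K.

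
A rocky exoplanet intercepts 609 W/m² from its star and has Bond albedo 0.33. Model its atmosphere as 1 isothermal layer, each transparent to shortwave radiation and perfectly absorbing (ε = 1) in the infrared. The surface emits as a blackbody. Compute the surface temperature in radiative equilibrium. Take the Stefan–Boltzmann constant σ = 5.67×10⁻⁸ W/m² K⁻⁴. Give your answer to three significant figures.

245 K

Top-of-atmosphere balance: σT_e⁴ = S(1−α)/4 = 102.0 W/m² → T_e = 206.0 K.
Layer-by-layer balance gives σT_s⁴ = (N+1)σT_e⁴, so T_s = 2^¼·206.0 = 244.9 K.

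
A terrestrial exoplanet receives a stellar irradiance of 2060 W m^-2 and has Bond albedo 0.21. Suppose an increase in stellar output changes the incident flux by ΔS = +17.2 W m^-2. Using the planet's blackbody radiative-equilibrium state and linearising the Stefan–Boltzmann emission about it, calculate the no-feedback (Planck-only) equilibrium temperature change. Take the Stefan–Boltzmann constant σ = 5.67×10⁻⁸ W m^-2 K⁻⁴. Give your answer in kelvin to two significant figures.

0.61 K

Unperturbed T_e = [2060·(1−0.21)/(4σ)]^¼ = 291.0 K.
TOA radiative forcing: ΔF = (1−α)ΔS/4 = 0.79·(+17.2)/4 = 3.397 W m^-2.
Linearising σT⁴ gives d(σT⁴)/dT = 4σT_e³ = 5.592 W m^-2 per K.
Hence the no-feedback warming is ΔF/(4σT_e³) = 0.608 K.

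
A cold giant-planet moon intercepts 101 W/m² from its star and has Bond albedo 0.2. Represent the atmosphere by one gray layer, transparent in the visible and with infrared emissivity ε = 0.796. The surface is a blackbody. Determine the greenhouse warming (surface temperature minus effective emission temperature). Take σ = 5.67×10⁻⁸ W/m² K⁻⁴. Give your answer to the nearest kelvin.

Effective emission temperature (TOA balance): σT_e⁴ = S(1−α)/4 = 20.20 W/m² → T_e = 137.4 K.
For a single slab of emissivity ε, T_s⁴ = 2T_e⁴/(2−ε); thus T_s = 137.4·(1.661)^(1/4) = 156.0 K.
Greenhouse warming: T_s − T_e = 18.58 K.

19 K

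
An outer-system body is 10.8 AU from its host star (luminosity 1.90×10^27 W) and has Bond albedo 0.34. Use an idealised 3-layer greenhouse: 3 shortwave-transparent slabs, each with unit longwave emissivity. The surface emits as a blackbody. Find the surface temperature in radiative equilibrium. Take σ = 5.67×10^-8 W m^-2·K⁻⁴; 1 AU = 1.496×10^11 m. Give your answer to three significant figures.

d = 10.8 × 1.496×10^11 m = 1.616×10^12 m.
S = L/(4πd²) = 57.92 W m^-2.
Top-of-atmosphere balance: σT_e⁴ = S(1−α)/4 = 9.557 W m^-2 → T_e = 113.9 K.
With N = 3 opaque layers, T_s = (N+1)^(1/4)·T_e = 4^(1/4)·113.9 = 161.1 K.

161 kelvin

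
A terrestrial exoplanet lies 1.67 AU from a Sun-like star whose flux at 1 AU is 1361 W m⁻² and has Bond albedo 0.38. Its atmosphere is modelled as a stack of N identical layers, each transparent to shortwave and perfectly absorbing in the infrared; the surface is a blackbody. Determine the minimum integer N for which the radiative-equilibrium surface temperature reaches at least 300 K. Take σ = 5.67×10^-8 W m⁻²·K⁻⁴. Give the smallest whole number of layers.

Flux at the orbit: S = 1361/(1.67)² = 488.0 W m⁻².
Top-of-atmosphere balance: σT_e⁴ = S(1−α)/4 = 75.64 W m⁻² → T_e = 191.1 K.
T_s = (N+1)^(1/4)·T_e ≥ 300 K requires N+1 ≥ (T_s/T_e)⁴ = (300/191.1)⁴ = 6.072.
So N ≥ 5.072; the smallest integer is N = 6.

6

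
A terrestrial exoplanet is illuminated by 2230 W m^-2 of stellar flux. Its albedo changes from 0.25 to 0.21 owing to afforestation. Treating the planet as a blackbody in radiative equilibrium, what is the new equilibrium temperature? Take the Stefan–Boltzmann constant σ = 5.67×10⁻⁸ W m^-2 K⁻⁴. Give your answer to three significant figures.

With the new albedo, S(1−α₂)/4 = 440.4 W m^-2, so T₂ = 296.9 K.

297 kelvin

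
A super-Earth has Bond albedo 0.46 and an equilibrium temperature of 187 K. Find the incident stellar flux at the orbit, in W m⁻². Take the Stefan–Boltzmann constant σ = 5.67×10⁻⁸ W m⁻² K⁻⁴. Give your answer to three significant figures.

514 W m⁻²

Invert the energy balance for S: S = 4σT⁴/(1−α).
σT⁴ = 5.67×10⁻⁸·(187)⁴ = 69.33 W m⁻².
S = 4·69.33/0.54 = 513.6 W m⁻².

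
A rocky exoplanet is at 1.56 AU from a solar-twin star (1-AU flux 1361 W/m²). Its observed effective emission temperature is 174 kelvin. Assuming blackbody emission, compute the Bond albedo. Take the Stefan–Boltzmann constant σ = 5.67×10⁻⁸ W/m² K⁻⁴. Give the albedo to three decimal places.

0.628

By the inverse-square law, S = 1361/1.56² = 559.3 W/m².
Energy balance: S(1−α)/4 = σT⁴, so 1−α = 4σT⁴/S.
4σT⁴ = 4·5.67×10⁻⁸·(174)⁴ = 207.9 W/m².
Hence α = 1 − 207.9/559.3 = 0.6283.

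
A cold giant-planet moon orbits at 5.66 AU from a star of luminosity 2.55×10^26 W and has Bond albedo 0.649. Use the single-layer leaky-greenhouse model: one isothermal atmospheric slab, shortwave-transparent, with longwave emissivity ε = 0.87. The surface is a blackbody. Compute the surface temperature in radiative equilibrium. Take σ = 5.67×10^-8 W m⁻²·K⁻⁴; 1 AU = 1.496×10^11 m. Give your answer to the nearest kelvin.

Orbital distance: d = 5.66 AU = 8.467×10^11 m.
Spreading L over a sphere of radius d: S = 2.55×10^26/(4π·8.47×10^11²) = 28.30 W m⁻².
Effective emission temperature (TOA balance): σT_e⁴ = S(1−α)/4 = 2.484 W m⁻² → T_e = 81.35 K.
Surface balance with a leaky layer gives σT_s⁴ = σT_e⁴·2/(2−ε), so T_s = T_e·[2/(2−0.87)]^(1/4) = 93.83 K.

94 K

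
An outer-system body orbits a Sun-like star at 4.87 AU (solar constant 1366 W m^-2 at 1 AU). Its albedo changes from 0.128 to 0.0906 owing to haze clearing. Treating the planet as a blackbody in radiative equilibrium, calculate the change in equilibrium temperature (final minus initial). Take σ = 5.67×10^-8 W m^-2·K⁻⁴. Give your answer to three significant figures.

1.29 K

By the inverse-square law, S = 1366/4.87² = 57.60 W m^-2.
With α = 0.128, T₁ = 122.0 K.
With α = 0.0906, T₂ = 123.3 K.
Change: 123.3 − 122.0 = 1.287 K.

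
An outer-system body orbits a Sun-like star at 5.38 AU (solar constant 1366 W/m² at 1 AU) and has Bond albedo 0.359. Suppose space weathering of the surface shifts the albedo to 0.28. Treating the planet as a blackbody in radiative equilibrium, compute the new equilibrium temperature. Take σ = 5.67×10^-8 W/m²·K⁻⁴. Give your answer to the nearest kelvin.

Irradiance scales as 1/d², so S = 1366 W/m² × (1/5.38)² = 47.19 W/m².
With the new albedo, S(1−α₂)/4 = 8.495 W/m², so T₂ = 110.6 K.

111 kelvin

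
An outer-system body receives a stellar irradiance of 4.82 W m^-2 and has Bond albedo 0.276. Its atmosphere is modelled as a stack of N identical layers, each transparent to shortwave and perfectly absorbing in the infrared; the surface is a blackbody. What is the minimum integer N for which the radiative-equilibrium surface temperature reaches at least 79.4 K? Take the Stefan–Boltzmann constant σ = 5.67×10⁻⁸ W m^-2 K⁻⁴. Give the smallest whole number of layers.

2

Top-of-atmosphere balance: σT_e⁴ = S(1−α)/4 = 0.8724 W m^-2 → T_e = 62.63 K.
Need (N+1)T_e⁴ ≥ T_s⁴, i.e. N+1 ≥ (79.4/62.63)⁴ = 2.583.
The minimum whole number is N = 2.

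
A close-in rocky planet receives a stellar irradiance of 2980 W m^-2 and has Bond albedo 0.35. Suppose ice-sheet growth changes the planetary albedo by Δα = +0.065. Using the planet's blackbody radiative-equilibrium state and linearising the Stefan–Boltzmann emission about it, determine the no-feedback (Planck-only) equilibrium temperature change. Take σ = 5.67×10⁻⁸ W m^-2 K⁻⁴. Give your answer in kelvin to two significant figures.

Reference equilibrium: T_e = [S(1−α)/(4σ)]^(1/4) = 304.0 K.
TOA radiative forcing: ΔF = −S·Δα/4 = −2980·(+0.065)/4 = -48.43 W m^-2.
The Planck feedback parameter is 4σT_e³ = 6.372 W m^-2/K.
ΔT₀ = ΔF/λ_P = -48.43/6.372 = -7.60 K.

-7.6 kelvin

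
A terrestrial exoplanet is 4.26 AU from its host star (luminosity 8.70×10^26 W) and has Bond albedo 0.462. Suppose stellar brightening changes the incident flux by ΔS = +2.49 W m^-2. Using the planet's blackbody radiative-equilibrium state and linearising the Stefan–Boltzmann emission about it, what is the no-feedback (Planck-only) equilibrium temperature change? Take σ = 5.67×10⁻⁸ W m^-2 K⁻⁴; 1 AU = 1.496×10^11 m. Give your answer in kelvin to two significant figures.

d = 4.26 × 1.496×10^11 m = 6.373×10^11 m.
Flux at the orbit: S = L/(4πd²) = 8.70×10^26/(4π·(6.37×10^11)²) = 170.5 W m^-2.
Unperturbed T_e = [170.5·(1−0.462)/(4σ)]^¼ = 141.8 K.
ΔF = Δ[S(1−α)]/4 = (1−0.462)·+2.49/4 = 0.3349 W m^-2.
Planck response: λ_P = 4σT_e³ = 4·5.67×10⁻⁸·(141.8)³ = 0.6467 W m^-2/K.
Hence the no-feedback warming is ΔF/(4σT_e³) = 0.518 K.

0.52 kelvin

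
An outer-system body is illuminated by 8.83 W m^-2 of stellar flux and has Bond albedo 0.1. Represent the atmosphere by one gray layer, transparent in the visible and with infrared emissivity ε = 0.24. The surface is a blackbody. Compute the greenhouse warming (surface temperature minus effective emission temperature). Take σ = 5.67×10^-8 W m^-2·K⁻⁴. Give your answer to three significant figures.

The planet radiates to space at T_e = [S(1−α)/(4σ)]^(1/4) = 76.94 K.
Surface balance with a leaky layer gives σT_s⁴ = σT_e⁴·2/(2−ε), so T_s = T_e·[2/(2−0.24)]^(1/4) = 79.44 K.
Greenhouse warming: T_s − T_e = 2.499 K.

2.50 kelvin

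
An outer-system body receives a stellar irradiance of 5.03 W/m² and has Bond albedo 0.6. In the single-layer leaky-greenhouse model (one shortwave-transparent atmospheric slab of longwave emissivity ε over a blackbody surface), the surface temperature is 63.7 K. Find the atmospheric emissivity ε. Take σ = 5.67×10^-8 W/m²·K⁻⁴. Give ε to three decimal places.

TOA balance gives T_e = 54.58 K.
Inverting T_s⁴ = 2T_e⁴/(2−ε): (T_e/T_s)⁴ = 0.5388, so ε = 2(1 − 0.5388) = 0.9224.

0.922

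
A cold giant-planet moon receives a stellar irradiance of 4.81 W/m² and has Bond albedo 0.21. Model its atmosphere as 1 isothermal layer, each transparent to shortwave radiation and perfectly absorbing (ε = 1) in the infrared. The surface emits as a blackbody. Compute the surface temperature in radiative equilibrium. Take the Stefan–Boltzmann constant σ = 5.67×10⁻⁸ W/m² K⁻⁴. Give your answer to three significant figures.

76.1 K

OLR = S(1−α)/4 = 0.9500 W/m²; the top layer radiates at T_e = 63.98 K.
With N = 1 opaque layers, T_s = (N+1)^(1/4)·T_e = 2^(1/4)·63.98 = 76.08 K.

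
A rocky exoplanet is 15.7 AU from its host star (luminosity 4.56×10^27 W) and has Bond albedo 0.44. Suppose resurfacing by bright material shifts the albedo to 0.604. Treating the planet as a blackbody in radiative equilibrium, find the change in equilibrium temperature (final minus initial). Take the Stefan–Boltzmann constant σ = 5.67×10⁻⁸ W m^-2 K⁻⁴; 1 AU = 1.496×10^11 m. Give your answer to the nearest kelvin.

-9 K

d = 15.7 × 1.496×10^11 m = 2.349×10^12 m.
Spreading L over a sphere of radius d: S = 4.56×10^27/(4π·2.35×10^12²) = 65.78 W m^-2.
Before: T₁ = [65.78·0.56/(4σ)]^(1/4) = 112.9 K.
Final:   T₂ = [S(1−0.604)/(4σ)]^(1/4) = 103.5 K.
ΔT = T₂ − T₁ = -9.368 K.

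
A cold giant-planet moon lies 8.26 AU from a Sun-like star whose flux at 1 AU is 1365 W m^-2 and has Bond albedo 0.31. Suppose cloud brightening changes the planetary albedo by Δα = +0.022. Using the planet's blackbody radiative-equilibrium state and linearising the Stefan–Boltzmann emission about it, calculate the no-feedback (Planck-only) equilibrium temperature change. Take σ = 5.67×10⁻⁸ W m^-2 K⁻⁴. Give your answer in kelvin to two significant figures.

Flux at the orbit: S = 1365/(8.26)² = 20.01 W m^-2.
The baseline emission temperature is T_e = 88.33 K.
TOA radiative forcing: ΔF = −S·Δα/4 = −20.01·(+0.022)/4 = -0.1100 W m^-2.
The Planck feedback parameter is 4σT_e³ = 0.1563 W m^-2/K.
Hence the no-feedback warming is ΔF/(4σT_e³) = -0.704 K.

-0.70 K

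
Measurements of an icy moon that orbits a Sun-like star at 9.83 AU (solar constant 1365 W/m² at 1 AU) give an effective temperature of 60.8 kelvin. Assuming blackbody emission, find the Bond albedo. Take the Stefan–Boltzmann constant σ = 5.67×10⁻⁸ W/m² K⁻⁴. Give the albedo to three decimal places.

Flux at the orbit: S = 1365/(9.83)² = 14.13 W/m².
Energy balance: S(1−α)/4 = σT⁴, so 1−α = 4σT⁴/S.
σT⁴ = 0.7748 W/m², so 4σT⁴ = 3.099 W/m².
Hence α = 1 − 3.099/14.13 = 0.7806.

0.781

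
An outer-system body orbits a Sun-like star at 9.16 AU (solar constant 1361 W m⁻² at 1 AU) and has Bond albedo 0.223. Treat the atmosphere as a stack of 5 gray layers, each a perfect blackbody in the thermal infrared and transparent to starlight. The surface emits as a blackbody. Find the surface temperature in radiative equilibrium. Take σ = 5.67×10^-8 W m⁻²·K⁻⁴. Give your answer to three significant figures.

135 K

Flux at the orbit: S = 1361/(9.16)² = 16.22 W m⁻².
Top-of-atmosphere balance: σT_e⁴ = S(1−α)/4 = 3.151 W m⁻² → T_e = 86.34 K.
Layer-by-layer balance gives σT_s⁴ = (N+1)σT_e⁴, so T_s = 6^¼·86.34 = 135.1 K.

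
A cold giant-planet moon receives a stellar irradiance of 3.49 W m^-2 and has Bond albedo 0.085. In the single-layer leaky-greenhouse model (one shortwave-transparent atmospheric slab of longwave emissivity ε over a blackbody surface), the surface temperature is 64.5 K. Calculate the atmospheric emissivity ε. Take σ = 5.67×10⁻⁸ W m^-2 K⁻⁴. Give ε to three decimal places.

First, T_e = [3.490·(1−0.085)/(4σ)]^(1/4) = 61.26 K.
T_s⁴ = T_e⁴·2/(2−ε) → ε = 2 − 2(T_e/T_s)⁴ = 2 − 2·(61.26/64.5)⁴ = 0.3730.

0.373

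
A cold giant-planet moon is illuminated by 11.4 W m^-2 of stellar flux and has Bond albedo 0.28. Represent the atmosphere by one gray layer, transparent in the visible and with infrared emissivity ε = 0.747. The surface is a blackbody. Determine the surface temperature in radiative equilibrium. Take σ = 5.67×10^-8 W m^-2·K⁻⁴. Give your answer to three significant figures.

87.2 K

At the top of the atmosphere, σT_e⁴ = S(1−α)/4 = 2.052 W m^-2, giving T_e = 77.56 K.
For a single slab of emissivity ε, T_s⁴ = 2T_e⁴/(2−ε); thus T_s = 77.56·(1.596)^(1/4) = 87.18 K.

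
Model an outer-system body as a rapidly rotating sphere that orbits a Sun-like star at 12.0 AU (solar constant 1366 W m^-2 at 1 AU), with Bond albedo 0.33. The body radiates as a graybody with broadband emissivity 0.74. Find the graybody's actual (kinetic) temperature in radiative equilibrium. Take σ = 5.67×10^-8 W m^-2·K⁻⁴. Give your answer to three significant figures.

Flux at the orbit: S = 1366/(12.0)² = 9.486 W m^-2.
Averaging over the sphere, the absorbed flux is S(1−α)/4 = 1.589 W m^-2.
Equating to εσT⁴ with ε = 0.74: T = (1.589/0.74σ)^(1/4) = 78.45 K.

78.4 K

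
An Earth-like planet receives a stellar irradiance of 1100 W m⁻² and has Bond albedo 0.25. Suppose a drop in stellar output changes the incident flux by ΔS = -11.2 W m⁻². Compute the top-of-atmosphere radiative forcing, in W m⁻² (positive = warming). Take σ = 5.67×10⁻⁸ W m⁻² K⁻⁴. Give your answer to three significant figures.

-2.10 W m⁻²

TOA radiative forcing: ΔF = (1−α)ΔS/4 = 0.75·(-11.2)/4 = -2.100 W m⁻².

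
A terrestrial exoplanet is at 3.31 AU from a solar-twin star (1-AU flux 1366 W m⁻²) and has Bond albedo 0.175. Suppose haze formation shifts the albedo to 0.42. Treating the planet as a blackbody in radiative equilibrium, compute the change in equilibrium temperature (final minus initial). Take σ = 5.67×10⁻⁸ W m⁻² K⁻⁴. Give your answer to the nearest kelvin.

-12 K

Irradiance scales as 1/d², so S = 1366 W m⁻² × (1/3.31)² = 124.7 W m⁻².
Before: T₁ = [124.7·0.825/(4σ)]^(1/4) = 145.9 K.
After:  T₂ = [124.7·0.58/(4σ)]^(1/4) = 133.6 K.
Change: 133.6 − 145.9 = -12.31 K.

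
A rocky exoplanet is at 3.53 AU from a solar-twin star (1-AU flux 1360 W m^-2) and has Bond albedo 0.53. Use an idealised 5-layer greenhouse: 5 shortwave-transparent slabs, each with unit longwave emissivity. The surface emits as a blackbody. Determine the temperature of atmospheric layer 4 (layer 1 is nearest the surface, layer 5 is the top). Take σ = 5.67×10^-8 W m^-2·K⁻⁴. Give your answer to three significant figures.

146 K

Irradiance scales as 1/d², so S = 1360 W m^-2 × (1/3.53)² = 109.1 W m^-2.
Top-of-atmosphere balance: σT_e⁴ = S(1−α)/4 = 12.82 W m^-2 → T_e = 122.6 K.
Each opaque layer satisfies 2T_j⁴ = T_{j−1}⁴ + T_{j+1}⁴, giving T_k⁴ = (N+1−k)T_e⁴.
With k = 4: T_4 = (5+1−4)^¼·122.6 K = 145.8 K.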